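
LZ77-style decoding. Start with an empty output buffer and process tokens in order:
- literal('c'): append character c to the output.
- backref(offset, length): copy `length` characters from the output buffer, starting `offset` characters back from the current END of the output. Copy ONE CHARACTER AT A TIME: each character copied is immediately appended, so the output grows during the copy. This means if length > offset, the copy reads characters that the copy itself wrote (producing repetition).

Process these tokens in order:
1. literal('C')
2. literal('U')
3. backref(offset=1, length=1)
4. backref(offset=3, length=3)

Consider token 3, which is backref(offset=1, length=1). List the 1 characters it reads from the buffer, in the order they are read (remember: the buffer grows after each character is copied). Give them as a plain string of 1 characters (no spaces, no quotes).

Answer: U

Derivation:
Token 1: literal('C'). Output: "C"
Token 2: literal('U'). Output: "CU"
Token 3: backref(off=1, len=1). Buffer before: "CU" (len 2)
  byte 1: read out[1]='U', append. Buffer now: "CUU"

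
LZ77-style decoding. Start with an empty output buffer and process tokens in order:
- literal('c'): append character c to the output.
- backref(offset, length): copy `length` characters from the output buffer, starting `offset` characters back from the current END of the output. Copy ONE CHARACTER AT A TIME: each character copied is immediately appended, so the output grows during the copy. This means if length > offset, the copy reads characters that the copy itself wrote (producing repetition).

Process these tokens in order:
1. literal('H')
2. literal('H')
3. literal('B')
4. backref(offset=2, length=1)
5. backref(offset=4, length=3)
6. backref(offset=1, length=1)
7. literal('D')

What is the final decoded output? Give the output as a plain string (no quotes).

Answer: HHBHHHBBD

Derivation:
Token 1: literal('H'). Output: "H"
Token 2: literal('H'). Output: "HH"
Token 3: literal('B'). Output: "HHB"
Token 4: backref(off=2, len=1). Copied 'H' from pos 1. Output: "HHBH"
Token 5: backref(off=4, len=3). Copied 'HHB' from pos 0. Output: "HHBHHHB"
Token 6: backref(off=1, len=1). Copied 'B' from pos 6. Output: "HHBHHHBB"
Token 7: literal('D'). Output: "HHBHHHBBD"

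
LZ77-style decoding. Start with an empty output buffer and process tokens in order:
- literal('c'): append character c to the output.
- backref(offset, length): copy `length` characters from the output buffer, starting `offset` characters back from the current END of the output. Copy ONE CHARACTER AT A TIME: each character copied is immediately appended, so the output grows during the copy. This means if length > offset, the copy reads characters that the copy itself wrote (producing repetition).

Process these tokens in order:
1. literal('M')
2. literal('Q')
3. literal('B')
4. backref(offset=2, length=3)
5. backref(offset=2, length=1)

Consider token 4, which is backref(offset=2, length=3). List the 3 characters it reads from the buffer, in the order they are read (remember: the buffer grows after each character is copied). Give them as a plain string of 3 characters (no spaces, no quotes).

Token 1: literal('M'). Output: "M"
Token 2: literal('Q'). Output: "MQ"
Token 3: literal('B'). Output: "MQB"
Token 4: backref(off=2, len=3). Buffer before: "MQB" (len 3)
  byte 1: read out[1]='Q', append. Buffer now: "MQBQ"
  byte 2: read out[2]='B', append. Buffer now: "MQBQB"
  byte 3: read out[3]='Q', append. Buffer now: "MQBQBQ"

Answer: QBQ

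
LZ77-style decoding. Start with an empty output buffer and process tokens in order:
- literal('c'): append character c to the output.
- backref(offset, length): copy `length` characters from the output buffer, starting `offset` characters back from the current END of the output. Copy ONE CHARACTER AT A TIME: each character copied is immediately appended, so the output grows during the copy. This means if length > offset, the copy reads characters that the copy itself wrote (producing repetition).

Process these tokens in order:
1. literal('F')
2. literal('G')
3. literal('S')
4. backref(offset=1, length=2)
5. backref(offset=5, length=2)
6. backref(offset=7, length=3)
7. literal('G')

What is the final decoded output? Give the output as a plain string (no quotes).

Answer: FGSSSFGFGSG

Derivation:
Token 1: literal('F'). Output: "F"
Token 2: literal('G'). Output: "FG"
Token 3: literal('S'). Output: "FGS"
Token 4: backref(off=1, len=2) (overlapping!). Copied 'SS' from pos 2. Output: "FGSSS"
Token 5: backref(off=5, len=2). Copied 'FG' from pos 0. Output: "FGSSSFG"
Token 6: backref(off=7, len=3). Copied 'FGS' from pos 0. Output: "FGSSSFGFGS"
Token 7: literal('G'). Output: "FGSSSFGFGSG"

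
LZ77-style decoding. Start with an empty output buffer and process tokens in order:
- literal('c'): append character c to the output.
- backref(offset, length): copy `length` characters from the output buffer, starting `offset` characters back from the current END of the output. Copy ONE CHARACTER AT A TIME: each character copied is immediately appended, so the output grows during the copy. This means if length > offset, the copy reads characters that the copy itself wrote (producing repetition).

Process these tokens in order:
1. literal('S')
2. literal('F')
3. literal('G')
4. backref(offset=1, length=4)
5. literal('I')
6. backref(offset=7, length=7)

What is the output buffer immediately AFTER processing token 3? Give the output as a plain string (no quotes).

Answer: SFG

Derivation:
Token 1: literal('S'). Output: "S"
Token 2: literal('F'). Output: "SF"
Token 3: literal('G'). Output: "SFG"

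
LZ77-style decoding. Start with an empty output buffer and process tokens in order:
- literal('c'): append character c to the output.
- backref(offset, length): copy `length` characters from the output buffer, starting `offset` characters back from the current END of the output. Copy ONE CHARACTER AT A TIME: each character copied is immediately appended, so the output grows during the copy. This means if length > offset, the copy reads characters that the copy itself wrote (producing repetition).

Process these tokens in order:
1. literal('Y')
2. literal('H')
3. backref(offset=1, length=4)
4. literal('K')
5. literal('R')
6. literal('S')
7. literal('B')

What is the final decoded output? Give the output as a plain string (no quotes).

Token 1: literal('Y'). Output: "Y"
Token 2: literal('H'). Output: "YH"
Token 3: backref(off=1, len=4) (overlapping!). Copied 'HHHH' from pos 1. Output: "YHHHHH"
Token 4: literal('K'). Output: "YHHHHHK"
Token 5: literal('R'). Output: "YHHHHHKR"
Token 6: literal('S'). Output: "YHHHHHKRS"
Token 7: literal('B'). Output: "YHHHHHKRSB"

Answer: YHHHHHKRSB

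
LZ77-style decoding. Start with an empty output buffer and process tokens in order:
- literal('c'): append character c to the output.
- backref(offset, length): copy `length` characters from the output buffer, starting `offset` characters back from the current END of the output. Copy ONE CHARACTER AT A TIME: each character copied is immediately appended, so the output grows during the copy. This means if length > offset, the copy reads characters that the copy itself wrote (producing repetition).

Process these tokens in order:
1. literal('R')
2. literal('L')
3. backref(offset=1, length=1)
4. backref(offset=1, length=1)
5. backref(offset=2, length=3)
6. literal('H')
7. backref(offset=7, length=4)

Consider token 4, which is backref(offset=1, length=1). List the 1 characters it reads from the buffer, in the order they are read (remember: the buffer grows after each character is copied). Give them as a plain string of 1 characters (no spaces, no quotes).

Answer: L

Derivation:
Token 1: literal('R'). Output: "R"
Token 2: literal('L'). Output: "RL"
Token 3: backref(off=1, len=1). Copied 'L' from pos 1. Output: "RLL"
Token 4: backref(off=1, len=1). Buffer before: "RLL" (len 3)
  byte 1: read out[2]='L', append. Buffer now: "RLLL"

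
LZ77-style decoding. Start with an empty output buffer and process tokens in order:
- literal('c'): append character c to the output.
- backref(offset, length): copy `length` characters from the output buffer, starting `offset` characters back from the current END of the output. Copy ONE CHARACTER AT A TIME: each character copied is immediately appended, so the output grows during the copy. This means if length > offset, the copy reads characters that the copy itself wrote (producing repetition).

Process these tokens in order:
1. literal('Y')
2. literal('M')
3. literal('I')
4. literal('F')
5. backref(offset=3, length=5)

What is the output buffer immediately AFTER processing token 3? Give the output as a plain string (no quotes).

Token 1: literal('Y'). Output: "Y"
Token 2: literal('M'). Output: "YM"
Token 3: literal('I'). Output: "YMI"

Answer: YMI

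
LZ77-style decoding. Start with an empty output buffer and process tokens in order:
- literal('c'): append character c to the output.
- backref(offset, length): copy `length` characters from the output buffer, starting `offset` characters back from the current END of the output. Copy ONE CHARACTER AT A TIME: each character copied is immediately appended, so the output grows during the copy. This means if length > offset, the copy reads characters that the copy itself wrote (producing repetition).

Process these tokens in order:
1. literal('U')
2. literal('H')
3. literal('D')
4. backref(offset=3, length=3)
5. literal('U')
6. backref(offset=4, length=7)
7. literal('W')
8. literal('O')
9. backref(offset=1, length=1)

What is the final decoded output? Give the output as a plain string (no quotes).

Token 1: literal('U'). Output: "U"
Token 2: literal('H'). Output: "UH"
Token 3: literal('D'). Output: "UHD"
Token 4: backref(off=3, len=3). Copied 'UHD' from pos 0. Output: "UHDUHD"
Token 5: literal('U'). Output: "UHDUHDU"
Token 6: backref(off=4, len=7) (overlapping!). Copied 'UHDUUHD' from pos 3. Output: "UHDUHDUUHDUUHD"
Token 7: literal('W'). Output: "UHDUHDUUHDUUHDW"
Token 8: literal('O'). Output: "UHDUHDUUHDUUHDWO"
Token 9: backref(off=1, len=1). Copied 'O' from pos 15. Output: "UHDUHDUUHDUUHDWOO"

Answer: UHDUHDUUHDUUHDWOO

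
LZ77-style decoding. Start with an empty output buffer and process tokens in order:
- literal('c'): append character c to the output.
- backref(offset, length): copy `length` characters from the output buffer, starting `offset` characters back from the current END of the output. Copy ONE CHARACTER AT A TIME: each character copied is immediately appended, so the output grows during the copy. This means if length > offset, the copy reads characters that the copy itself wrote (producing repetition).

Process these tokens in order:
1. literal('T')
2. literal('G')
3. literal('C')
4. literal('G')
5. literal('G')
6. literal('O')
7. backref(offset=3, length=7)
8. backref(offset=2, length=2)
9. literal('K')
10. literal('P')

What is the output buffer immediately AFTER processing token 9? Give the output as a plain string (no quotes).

Answer: TGCGGOGGOGGOGOGK

Derivation:
Token 1: literal('T'). Output: "T"
Token 2: literal('G'). Output: "TG"
Token 3: literal('C'). Output: "TGC"
Token 4: literal('G'). Output: "TGCG"
Token 5: literal('G'). Output: "TGCGG"
Token 6: literal('O'). Output: "TGCGGO"
Token 7: backref(off=3, len=7) (overlapping!). Copied 'GGOGGOG' from pos 3. Output: "TGCGGOGGOGGOG"
Token 8: backref(off=2, len=2). Copied 'OG' from pos 11. Output: "TGCGGOGGOGGOGOG"
Token 9: literal('K'). Output: "TGCGGOGGOGGOGOGK"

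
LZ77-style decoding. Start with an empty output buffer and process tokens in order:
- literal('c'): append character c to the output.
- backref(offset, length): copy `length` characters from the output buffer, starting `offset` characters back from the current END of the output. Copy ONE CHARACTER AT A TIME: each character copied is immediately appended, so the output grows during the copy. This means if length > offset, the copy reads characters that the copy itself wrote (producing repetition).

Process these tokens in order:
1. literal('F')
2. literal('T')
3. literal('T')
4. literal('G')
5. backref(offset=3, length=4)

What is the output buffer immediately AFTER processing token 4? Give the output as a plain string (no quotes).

Token 1: literal('F'). Output: "F"
Token 2: literal('T'). Output: "FT"
Token 3: literal('T'). Output: "FTT"
Token 4: literal('G'). Output: "FTTG"

Answer: FTTG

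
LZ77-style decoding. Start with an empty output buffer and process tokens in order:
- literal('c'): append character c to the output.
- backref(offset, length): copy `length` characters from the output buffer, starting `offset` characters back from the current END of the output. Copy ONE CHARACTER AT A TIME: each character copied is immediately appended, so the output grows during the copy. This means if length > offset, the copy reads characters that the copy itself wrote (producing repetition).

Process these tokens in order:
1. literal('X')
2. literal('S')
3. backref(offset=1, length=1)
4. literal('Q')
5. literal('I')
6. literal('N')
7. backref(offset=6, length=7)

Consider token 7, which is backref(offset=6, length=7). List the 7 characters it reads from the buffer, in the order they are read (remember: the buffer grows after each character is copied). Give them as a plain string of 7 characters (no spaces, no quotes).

Token 1: literal('X'). Output: "X"
Token 2: literal('S'). Output: "XS"
Token 3: backref(off=1, len=1). Copied 'S' from pos 1. Output: "XSS"
Token 4: literal('Q'). Output: "XSSQ"
Token 5: literal('I'). Output: "XSSQI"
Token 6: literal('N'). Output: "XSSQIN"
Token 7: backref(off=6, len=7). Buffer before: "XSSQIN" (len 6)
  byte 1: read out[0]='X', append. Buffer now: "XSSQINX"
  byte 2: read out[1]='S', append. Buffer now: "XSSQINXS"
  byte 3: read out[2]='S', append. Buffer now: "XSSQINXSS"
  byte 4: read out[3]='Q', append. Buffer now: "XSSQINXSSQ"
  byte 5: read out[4]='I', append. Buffer now: "XSSQINXSSQI"
  byte 6: read out[5]='N', append. Buffer now: "XSSQINXSSQIN"
  byte 7: read out[6]='X', append. Buffer now: "XSSQINXSSQINX"

Answer: XSSQINX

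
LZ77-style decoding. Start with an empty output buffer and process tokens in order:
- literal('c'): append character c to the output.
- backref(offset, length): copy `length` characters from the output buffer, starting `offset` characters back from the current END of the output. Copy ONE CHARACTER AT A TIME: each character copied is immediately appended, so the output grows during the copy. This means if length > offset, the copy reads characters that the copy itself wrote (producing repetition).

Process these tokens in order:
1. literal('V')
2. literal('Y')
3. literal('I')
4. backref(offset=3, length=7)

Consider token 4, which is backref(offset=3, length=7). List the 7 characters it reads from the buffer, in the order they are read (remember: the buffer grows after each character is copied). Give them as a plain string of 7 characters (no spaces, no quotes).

Answer: VYIVYIV

Derivation:
Token 1: literal('V'). Output: "V"
Token 2: literal('Y'). Output: "VY"
Token 3: literal('I'). Output: "VYI"
Token 4: backref(off=3, len=7). Buffer before: "VYI" (len 3)
  byte 1: read out[0]='V', append. Buffer now: "VYIV"
  byte 2: read out[1]='Y', append. Buffer now: "VYIVY"
  byte 3: read out[2]='I', append. Buffer now: "VYIVYI"
  byte 4: read out[3]='V', append. Buffer now: "VYIVYIV"
  byte 5: read out[4]='Y', append. Buffer now: "VYIVYIVY"
  byte 6: read out[5]='I', append. Buffer now: "VYIVYIVYI"
  byte 7: read out[6]='V', append. Buffer now: "VYIVYIVYIV"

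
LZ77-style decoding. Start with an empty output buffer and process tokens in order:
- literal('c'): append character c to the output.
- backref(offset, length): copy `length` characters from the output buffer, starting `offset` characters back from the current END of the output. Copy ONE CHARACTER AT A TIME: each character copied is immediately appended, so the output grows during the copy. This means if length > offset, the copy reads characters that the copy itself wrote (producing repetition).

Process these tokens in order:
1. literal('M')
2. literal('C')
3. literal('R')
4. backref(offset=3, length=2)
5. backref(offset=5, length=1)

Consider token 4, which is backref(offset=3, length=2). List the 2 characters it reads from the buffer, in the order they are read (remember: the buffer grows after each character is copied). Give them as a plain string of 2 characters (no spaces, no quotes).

Token 1: literal('M'). Output: "M"
Token 2: literal('C'). Output: "MC"
Token 3: literal('R'). Output: "MCR"
Token 4: backref(off=3, len=2). Buffer before: "MCR" (len 3)
  byte 1: read out[0]='M', append. Buffer now: "MCRM"
  byte 2: read out[1]='C', append. Buffer now: "MCRMC"

Answer: MC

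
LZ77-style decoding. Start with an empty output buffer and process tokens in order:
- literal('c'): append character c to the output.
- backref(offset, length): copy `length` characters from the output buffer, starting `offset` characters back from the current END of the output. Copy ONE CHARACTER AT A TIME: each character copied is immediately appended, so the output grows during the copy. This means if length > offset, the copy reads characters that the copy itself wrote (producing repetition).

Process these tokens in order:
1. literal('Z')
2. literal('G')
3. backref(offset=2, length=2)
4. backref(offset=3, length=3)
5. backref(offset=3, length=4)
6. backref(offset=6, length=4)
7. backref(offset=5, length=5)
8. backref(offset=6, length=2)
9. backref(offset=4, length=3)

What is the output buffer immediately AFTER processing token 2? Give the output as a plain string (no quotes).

Answer: ZG

Derivation:
Token 1: literal('Z'). Output: "Z"
Token 2: literal('G'). Output: "ZG"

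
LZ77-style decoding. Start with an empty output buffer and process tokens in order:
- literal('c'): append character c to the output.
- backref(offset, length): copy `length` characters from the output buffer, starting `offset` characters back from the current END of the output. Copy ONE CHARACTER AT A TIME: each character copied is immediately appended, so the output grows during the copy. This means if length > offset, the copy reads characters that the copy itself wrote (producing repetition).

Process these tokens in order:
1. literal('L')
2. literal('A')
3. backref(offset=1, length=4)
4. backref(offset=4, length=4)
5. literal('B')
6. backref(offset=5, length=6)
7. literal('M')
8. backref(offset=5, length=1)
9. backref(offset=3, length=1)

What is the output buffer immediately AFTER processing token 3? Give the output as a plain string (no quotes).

Token 1: literal('L'). Output: "L"
Token 2: literal('A'). Output: "LA"
Token 3: backref(off=1, len=4) (overlapping!). Copied 'AAAA' from pos 1. Output: "LAAAAA"

Answer: LAAAAA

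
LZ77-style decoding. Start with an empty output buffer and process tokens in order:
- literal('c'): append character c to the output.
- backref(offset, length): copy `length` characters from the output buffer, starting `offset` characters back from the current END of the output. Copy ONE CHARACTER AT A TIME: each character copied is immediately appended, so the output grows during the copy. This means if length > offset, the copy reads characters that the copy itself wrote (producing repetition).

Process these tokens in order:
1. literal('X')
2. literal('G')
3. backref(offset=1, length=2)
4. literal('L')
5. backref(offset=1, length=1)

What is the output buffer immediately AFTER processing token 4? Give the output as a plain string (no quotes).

Answer: XGGGL

Derivation:
Token 1: literal('X'). Output: "X"
Token 2: literal('G'). Output: "XG"
Token 3: backref(off=1, len=2) (overlapping!). Copied 'GG' from pos 1. Output: "XGGG"
Token 4: literal('L'). Output: "XGGGL"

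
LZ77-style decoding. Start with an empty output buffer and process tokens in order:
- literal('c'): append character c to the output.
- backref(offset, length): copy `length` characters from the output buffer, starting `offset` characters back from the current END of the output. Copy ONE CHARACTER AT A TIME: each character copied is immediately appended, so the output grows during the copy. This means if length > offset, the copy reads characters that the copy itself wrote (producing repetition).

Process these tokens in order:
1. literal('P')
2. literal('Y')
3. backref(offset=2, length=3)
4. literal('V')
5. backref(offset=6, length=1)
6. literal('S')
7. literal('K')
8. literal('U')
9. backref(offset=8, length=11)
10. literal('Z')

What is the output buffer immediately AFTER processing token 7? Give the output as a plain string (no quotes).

Answer: PYPYPVPSK

Derivation:
Token 1: literal('P'). Output: "P"
Token 2: literal('Y'). Output: "PY"
Token 3: backref(off=2, len=3) (overlapping!). Copied 'PYP' from pos 0. Output: "PYPYP"
Token 4: literal('V'). Output: "PYPYPV"
Token 5: backref(off=6, len=1). Copied 'P' from pos 0. Output: "PYPYPVP"
Token 6: literal('S'). Output: "PYPYPVPS"
Token 7: literal('K'). Output: "PYPYPVPSK"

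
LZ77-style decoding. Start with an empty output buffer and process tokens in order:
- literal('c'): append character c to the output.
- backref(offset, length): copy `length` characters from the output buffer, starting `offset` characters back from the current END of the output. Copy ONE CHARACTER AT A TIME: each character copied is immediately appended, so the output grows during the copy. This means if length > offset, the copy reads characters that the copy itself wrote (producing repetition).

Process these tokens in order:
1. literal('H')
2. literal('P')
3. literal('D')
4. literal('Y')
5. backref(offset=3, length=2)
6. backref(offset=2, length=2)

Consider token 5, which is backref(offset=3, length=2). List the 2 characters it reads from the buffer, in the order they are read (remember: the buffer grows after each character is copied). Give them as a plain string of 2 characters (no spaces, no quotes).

Token 1: literal('H'). Output: "H"
Token 2: literal('P'). Output: "HP"
Token 3: literal('D'). Output: "HPD"
Token 4: literal('Y'). Output: "HPDY"
Token 5: backref(off=3, len=2). Buffer before: "HPDY" (len 4)
  byte 1: read out[1]='P', append. Buffer now: "HPDYP"
  byte 2: read out[2]='D', append. Buffer now: "HPDYPD"

Answer: PD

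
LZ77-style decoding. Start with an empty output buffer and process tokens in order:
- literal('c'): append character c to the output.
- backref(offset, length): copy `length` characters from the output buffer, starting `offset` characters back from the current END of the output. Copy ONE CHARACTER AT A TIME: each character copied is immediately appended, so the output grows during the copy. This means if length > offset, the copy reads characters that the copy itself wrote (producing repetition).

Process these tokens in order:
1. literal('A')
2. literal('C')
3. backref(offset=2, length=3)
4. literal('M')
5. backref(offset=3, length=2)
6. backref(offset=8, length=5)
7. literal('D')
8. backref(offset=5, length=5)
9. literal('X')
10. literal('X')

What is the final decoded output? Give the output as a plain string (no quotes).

Answer: ACACAMCAACACADCACADXX

Derivation:
Token 1: literal('A'). Output: "A"
Token 2: literal('C'). Output: "AC"
Token 3: backref(off=2, len=3) (overlapping!). Copied 'ACA' from pos 0. Output: "ACACA"
Token 4: literal('M'). Output: "ACACAM"
Token 5: backref(off=3, len=2). Copied 'CA' from pos 3. Output: "ACACAMCA"
Token 6: backref(off=8, len=5). Copied 'ACACA' from pos 0. Output: "ACACAMCAACACA"
Token 7: literal('D'). Output: "ACACAMCAACACAD"
Token 8: backref(off=5, len=5). Copied 'CACAD' from pos 9. Output: "ACACAMCAACACADCACAD"
Token 9: literal('X'). Output: "ACACAMCAACACADCACADX"
Token 10: literal('X'). Output: "ACACAMCAACACADCACADXX"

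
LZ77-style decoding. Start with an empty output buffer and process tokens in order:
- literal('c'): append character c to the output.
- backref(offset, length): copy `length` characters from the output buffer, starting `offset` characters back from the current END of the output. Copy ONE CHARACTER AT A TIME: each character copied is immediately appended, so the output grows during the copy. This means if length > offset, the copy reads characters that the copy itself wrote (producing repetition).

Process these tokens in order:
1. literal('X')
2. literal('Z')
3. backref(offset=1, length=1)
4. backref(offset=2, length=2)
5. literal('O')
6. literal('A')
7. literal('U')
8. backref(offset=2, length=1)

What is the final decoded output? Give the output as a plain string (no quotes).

Answer: XZZZZOAUA

Derivation:
Token 1: literal('X'). Output: "X"
Token 2: literal('Z'). Output: "XZ"
Token 3: backref(off=1, len=1). Copied 'Z' from pos 1. Output: "XZZ"
Token 4: backref(off=2, len=2). Copied 'ZZ' from pos 1. Output: "XZZZZ"
Token 5: literal('O'). Output: "XZZZZO"
Token 6: literal('A'). Output: "XZZZZOA"
Token 7: literal('U'). Output: "XZZZZOAU"
Token 8: backref(off=2, len=1). Copied 'A' from pos 6. Output: "XZZZZOAUA"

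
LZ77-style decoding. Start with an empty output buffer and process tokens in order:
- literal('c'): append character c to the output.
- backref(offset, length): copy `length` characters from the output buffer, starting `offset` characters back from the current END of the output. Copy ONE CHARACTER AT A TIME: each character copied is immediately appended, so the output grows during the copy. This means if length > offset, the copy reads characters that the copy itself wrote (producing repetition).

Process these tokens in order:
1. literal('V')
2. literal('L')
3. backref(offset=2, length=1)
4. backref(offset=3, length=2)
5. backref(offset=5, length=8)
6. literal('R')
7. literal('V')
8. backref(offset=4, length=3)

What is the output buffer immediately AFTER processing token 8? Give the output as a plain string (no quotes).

Answer: VLVVLVLVVLVLVRVLVR

Derivation:
Token 1: literal('V'). Output: "V"
Token 2: literal('L'). Output: "VL"
Token 3: backref(off=2, len=1). Copied 'V' from pos 0. Output: "VLV"
Token 4: backref(off=3, len=2). Copied 'VL' from pos 0. Output: "VLVVL"
Token 5: backref(off=5, len=8) (overlapping!). Copied 'VLVVLVLV' from pos 0. Output: "VLVVLVLVVLVLV"
Token 6: literal('R'). Output: "VLVVLVLVVLVLVR"
Token 7: literal('V'). Output: "VLVVLVLVVLVLVRV"
Token 8: backref(off=4, len=3). Copied 'LVR' from pos 11. Output: "VLVVLVLVVLVLVRVLVR"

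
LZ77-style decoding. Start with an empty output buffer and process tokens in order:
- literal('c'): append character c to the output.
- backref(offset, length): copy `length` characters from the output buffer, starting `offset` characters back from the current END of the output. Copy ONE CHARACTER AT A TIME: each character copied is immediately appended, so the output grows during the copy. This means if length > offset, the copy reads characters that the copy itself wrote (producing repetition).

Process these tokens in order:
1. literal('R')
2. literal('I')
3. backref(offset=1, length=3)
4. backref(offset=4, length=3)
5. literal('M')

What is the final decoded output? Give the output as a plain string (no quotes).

Answer: RIIIIIIIM

Derivation:
Token 1: literal('R'). Output: "R"
Token 2: literal('I'). Output: "RI"
Token 3: backref(off=1, len=3) (overlapping!). Copied 'III' from pos 1. Output: "RIIII"
Token 4: backref(off=4, len=3). Copied 'III' from pos 1. Output: "RIIIIIII"
Token 5: literal('M'). Output: "RIIIIIIIM"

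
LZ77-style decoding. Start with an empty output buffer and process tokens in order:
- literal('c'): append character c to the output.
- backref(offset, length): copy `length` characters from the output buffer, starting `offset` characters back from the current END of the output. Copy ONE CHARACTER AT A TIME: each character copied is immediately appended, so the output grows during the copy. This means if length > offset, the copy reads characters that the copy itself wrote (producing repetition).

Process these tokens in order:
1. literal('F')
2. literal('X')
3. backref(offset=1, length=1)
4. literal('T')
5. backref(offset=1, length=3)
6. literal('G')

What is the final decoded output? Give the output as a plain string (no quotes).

Answer: FXXTTTTG

Derivation:
Token 1: literal('F'). Output: "F"
Token 2: literal('X'). Output: "FX"
Token 3: backref(off=1, len=1). Copied 'X' from pos 1. Output: "FXX"
Token 4: literal('T'). Output: "FXXT"
Token 5: backref(off=1, len=3) (overlapping!). Copied 'TTT' from pos 3. Output: "FXXTTTT"
Token 6: literal('G'). Output: "FXXTTTTG"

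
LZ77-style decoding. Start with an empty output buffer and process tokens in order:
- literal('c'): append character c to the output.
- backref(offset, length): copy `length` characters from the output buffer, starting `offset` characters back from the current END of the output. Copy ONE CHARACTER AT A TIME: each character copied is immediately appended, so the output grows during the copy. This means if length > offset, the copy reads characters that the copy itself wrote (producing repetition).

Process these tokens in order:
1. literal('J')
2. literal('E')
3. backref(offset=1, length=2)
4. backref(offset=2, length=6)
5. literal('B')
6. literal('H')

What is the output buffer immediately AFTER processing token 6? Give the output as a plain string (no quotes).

Token 1: literal('J'). Output: "J"
Token 2: literal('E'). Output: "JE"
Token 3: backref(off=1, len=2) (overlapping!). Copied 'EE' from pos 1. Output: "JEEE"
Token 4: backref(off=2, len=6) (overlapping!). Copied 'EEEEEE' from pos 2. Output: "JEEEEEEEEE"
Token 5: literal('B'). Output: "JEEEEEEEEEB"
Token 6: literal('H'). Output: "JEEEEEEEEEBH"

Answer: JEEEEEEEEEBH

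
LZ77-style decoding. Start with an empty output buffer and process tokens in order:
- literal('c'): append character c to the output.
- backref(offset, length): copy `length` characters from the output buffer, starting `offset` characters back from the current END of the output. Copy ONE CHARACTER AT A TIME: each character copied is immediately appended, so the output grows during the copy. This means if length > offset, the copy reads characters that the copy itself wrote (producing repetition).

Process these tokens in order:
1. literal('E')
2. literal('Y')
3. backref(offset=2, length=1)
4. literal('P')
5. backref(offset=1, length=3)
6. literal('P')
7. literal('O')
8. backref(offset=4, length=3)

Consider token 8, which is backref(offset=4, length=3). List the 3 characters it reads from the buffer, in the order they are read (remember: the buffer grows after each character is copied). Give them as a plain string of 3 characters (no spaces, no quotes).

Token 1: literal('E'). Output: "E"
Token 2: literal('Y'). Output: "EY"
Token 3: backref(off=2, len=1). Copied 'E' from pos 0. Output: "EYE"
Token 4: literal('P'). Output: "EYEP"
Token 5: backref(off=1, len=3) (overlapping!). Copied 'PPP' from pos 3. Output: "EYEPPPP"
Token 6: literal('P'). Output: "EYEPPPPP"
Token 7: literal('O'). Output: "EYEPPPPPO"
Token 8: backref(off=4, len=3). Buffer before: "EYEPPPPPO" (len 9)
  byte 1: read out[5]='P', append. Buffer now: "EYEPPPPPOP"
  byte 2: read out[6]='P', append. Buffer now: "EYEPPPPPOPP"
  byte 3: read out[7]='P', append. Buffer now: "EYEPPPPPOPPP"

Answer: PPP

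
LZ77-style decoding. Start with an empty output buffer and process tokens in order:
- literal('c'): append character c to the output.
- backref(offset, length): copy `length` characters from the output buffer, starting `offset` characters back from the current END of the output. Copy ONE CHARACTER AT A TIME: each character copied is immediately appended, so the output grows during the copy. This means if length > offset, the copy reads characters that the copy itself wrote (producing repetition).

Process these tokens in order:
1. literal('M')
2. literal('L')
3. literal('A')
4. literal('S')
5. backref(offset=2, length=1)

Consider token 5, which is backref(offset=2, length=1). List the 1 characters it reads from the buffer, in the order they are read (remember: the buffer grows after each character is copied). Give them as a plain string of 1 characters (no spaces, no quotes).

Token 1: literal('M'). Output: "M"
Token 2: literal('L'). Output: "ML"
Token 3: literal('A'). Output: "MLA"
Token 4: literal('S'). Output: "MLAS"
Token 5: backref(off=2, len=1). Buffer before: "MLAS" (len 4)
  byte 1: read out[2]='A', append. Buffer now: "MLASA"

Answer: A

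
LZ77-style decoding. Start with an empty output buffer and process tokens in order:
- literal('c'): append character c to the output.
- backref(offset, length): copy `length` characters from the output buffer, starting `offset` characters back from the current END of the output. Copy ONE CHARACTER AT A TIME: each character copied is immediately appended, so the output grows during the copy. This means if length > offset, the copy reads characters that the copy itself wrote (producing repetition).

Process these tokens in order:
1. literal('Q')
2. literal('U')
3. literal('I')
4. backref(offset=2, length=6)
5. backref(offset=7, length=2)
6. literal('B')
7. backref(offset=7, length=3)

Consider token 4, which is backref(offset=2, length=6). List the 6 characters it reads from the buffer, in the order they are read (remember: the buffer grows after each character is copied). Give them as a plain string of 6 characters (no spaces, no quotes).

Answer: UIUIUI

Derivation:
Token 1: literal('Q'). Output: "Q"
Token 2: literal('U'). Output: "QU"
Token 3: literal('I'). Output: "QUI"
Token 4: backref(off=2, len=6). Buffer before: "QUI" (len 3)
  byte 1: read out[1]='U', append. Buffer now: "QUIU"
  byte 2: read out[2]='I', append. Buffer now: "QUIUI"
  byte 3: read out[3]='U', append. Buffer now: "QUIUIU"
  byte 4: read out[4]='I', append. Buffer now: "QUIUIUI"
  byte 5: read out[5]='U', append. Buffer now: "QUIUIUIU"
  byte 6: read out[6]='I', append. Buffer now: "QUIUIUIUI"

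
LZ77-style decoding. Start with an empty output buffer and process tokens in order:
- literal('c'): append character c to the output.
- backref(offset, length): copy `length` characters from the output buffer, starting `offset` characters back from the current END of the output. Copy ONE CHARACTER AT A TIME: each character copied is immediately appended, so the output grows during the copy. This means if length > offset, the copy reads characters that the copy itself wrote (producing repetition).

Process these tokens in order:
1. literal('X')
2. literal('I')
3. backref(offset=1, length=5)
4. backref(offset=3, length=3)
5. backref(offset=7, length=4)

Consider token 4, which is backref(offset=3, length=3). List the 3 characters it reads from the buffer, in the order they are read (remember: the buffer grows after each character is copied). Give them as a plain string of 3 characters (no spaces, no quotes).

Token 1: literal('X'). Output: "X"
Token 2: literal('I'). Output: "XI"
Token 3: backref(off=1, len=5) (overlapping!). Copied 'IIIII' from pos 1. Output: "XIIIIII"
Token 4: backref(off=3, len=3). Buffer before: "XIIIIII" (len 7)
  byte 1: read out[4]='I', append. Buffer now: "XIIIIIII"
  byte 2: read out[5]='I', append. Buffer now: "XIIIIIIII"
  byte 3: read out[6]='I', append. Buffer now: "XIIIIIIIII"

Answer: III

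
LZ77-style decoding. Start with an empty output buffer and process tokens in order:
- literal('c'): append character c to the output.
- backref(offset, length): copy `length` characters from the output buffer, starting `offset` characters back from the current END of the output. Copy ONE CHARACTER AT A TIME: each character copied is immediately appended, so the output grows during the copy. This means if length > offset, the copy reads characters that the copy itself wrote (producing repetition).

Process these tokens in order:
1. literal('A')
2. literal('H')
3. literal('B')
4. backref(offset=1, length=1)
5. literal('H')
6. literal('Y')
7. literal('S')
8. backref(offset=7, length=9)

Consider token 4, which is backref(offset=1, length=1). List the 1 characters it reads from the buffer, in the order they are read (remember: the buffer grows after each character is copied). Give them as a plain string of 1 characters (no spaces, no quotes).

Answer: B

Derivation:
Token 1: literal('A'). Output: "A"
Token 2: literal('H'). Output: "AH"
Token 3: literal('B'). Output: "AHB"
Token 4: backref(off=1, len=1). Buffer before: "AHB" (len 3)
  byte 1: read out[2]='B', append. Buffer now: "AHBB"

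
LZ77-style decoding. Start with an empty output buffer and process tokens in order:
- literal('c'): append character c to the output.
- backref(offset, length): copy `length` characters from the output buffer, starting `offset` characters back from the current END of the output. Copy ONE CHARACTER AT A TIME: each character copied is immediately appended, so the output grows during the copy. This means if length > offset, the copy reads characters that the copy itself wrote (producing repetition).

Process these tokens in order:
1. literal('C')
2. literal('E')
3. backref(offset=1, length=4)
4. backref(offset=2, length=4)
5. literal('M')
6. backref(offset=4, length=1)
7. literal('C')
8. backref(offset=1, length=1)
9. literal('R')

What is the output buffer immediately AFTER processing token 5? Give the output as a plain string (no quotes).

Token 1: literal('C'). Output: "C"
Token 2: literal('E'). Output: "CE"
Token 3: backref(off=1, len=4) (overlapping!). Copied 'EEEE' from pos 1. Output: "CEEEEE"
Token 4: backref(off=2, len=4) (overlapping!). Copied 'EEEE' from pos 4. Output: "CEEEEEEEEE"
Token 5: literal('M'). Output: "CEEEEEEEEEM"

Answer: CEEEEEEEEEM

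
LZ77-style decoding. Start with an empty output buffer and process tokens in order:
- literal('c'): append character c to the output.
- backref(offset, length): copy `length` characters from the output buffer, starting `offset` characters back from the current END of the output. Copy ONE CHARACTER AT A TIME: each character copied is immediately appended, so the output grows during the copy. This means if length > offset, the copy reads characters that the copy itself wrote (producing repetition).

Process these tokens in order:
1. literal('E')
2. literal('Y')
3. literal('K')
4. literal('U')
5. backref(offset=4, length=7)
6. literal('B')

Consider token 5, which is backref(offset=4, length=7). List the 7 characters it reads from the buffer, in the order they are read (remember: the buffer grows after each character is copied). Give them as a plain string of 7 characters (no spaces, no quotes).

Answer: EYKUEYK

Derivation:
Token 1: literal('E'). Output: "E"
Token 2: literal('Y'). Output: "EY"
Token 3: literal('K'). Output: "EYK"
Token 4: literal('U'). Output: "EYKU"
Token 5: backref(off=4, len=7). Buffer before: "EYKU" (len 4)
  byte 1: read out[0]='E', append. Buffer now: "EYKUE"
  byte 2: read out[1]='Y', append. Buffer now: "EYKUEY"
  byte 3: read out[2]='K', append. Buffer now: "EYKUEYK"
  byte 4: read out[3]='U', append. Buffer now: "EYKUEYKU"
  byte 5: read out[4]='E', append. Buffer now: "EYKUEYKUE"
  byte 6: read out[5]='Y', append. Buffer now: "EYKUEYKUEY"
  byte 7: read out[6]='K', append. Buffer now: "EYKUEYKUEYK"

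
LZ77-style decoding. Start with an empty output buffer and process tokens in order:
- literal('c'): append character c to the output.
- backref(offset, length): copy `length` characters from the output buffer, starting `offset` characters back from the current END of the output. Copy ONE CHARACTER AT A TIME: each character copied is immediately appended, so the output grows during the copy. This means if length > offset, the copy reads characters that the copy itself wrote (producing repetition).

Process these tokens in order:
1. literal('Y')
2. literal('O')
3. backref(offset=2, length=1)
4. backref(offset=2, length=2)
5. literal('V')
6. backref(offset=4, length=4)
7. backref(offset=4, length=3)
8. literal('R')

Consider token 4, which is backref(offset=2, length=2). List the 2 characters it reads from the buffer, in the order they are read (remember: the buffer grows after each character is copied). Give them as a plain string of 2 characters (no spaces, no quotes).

Answer: OY

Derivation:
Token 1: literal('Y'). Output: "Y"
Token 2: literal('O'). Output: "YO"
Token 3: backref(off=2, len=1). Copied 'Y' from pos 0. Output: "YOY"
Token 4: backref(off=2, len=2). Buffer before: "YOY" (len 3)
  byte 1: read out[1]='O', append. Buffer now: "YOYO"
  byte 2: read out[2]='Y', append. Buffer now: "YOYOY"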